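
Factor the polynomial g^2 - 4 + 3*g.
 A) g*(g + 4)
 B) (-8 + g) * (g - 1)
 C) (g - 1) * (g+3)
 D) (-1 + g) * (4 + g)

We need to factor g^2 - 4 + 3*g.
The factored form is (-1 + g) * (4 + g).
D) (-1 + g) * (4 + g)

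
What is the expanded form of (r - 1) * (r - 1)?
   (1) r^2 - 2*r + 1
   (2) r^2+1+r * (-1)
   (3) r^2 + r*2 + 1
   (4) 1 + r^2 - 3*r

Expanding (r - 1) * (r - 1):
= r^2 - 2*r + 1
1) r^2 - 2*r + 1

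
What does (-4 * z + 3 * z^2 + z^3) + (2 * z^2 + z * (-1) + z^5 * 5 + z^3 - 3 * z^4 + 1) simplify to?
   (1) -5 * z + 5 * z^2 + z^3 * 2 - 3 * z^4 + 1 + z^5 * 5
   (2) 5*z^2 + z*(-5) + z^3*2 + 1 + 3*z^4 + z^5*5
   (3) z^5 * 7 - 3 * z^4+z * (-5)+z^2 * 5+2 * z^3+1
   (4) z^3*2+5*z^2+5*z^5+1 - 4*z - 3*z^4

Adding the polynomials and combining like terms:
(-4*z + 3*z^2 + z^3) + (2*z^2 + z*(-1) + z^5*5 + z^3 - 3*z^4 + 1)
= -5 * z + 5 * z^2 + z^3 * 2 - 3 * z^4 + 1 + z^5 * 5
1) -5 * z + 5 * z^2 + z^3 * 2 - 3 * z^4 + 1 + z^5 * 5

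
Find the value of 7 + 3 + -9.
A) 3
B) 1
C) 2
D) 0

First: 7 + 3 = 10
Then: 10 + -9 = 1
B) 1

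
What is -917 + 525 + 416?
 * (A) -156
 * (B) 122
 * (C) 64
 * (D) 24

First: -917 + 525 = -392
Then: -392 + 416 = 24
D) 24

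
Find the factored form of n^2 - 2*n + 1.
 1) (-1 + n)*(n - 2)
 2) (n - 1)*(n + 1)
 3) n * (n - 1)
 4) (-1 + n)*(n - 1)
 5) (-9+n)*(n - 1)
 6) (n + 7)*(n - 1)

We need to factor n^2 - 2*n + 1.
The factored form is (-1 + n)*(n - 1).
4) (-1 + n)*(n - 1)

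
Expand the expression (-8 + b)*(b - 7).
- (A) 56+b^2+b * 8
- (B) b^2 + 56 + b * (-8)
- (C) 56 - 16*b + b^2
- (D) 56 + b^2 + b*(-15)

Expanding (-8 + b)*(b - 7):
= 56 + b^2 + b*(-15)
D) 56 + b^2 + b*(-15)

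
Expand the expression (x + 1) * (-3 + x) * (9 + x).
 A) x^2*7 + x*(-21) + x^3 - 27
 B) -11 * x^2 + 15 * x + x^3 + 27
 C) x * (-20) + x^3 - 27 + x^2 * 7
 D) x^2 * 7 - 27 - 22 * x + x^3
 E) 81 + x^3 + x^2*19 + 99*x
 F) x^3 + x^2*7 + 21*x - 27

Expanding (x + 1) * (-3 + x) * (9 + x):
= x^2*7 + x*(-21) + x^3 - 27
A) x^2*7 + x*(-21) + x^3 - 27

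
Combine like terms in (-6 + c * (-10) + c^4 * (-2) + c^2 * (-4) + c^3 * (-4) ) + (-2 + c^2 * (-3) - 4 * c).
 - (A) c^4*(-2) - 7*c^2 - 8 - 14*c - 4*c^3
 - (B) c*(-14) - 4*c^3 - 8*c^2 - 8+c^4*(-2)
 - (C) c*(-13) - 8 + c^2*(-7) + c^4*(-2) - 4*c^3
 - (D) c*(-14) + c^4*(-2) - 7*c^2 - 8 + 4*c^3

Adding the polynomials and combining like terms:
(-6 + c*(-10) + c^4*(-2) + c^2*(-4) + c^3*(-4)) + (-2 + c^2*(-3) - 4*c)
= c^4*(-2) - 7*c^2 - 8 - 14*c - 4*c^3
A) c^4*(-2) - 7*c^2 - 8 - 14*c - 4*c^3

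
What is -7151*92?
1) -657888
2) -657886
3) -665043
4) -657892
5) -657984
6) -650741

-7151 * 92 = -657892
4) -657892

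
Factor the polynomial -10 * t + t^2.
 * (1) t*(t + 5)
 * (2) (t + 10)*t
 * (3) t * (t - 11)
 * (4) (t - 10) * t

We need to factor -10 * t + t^2.
The factored form is (t - 10) * t.
4) (t - 10) * t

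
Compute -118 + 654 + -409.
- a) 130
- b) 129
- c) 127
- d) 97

First: -118 + 654 = 536
Then: 536 + -409 = 127
c) 127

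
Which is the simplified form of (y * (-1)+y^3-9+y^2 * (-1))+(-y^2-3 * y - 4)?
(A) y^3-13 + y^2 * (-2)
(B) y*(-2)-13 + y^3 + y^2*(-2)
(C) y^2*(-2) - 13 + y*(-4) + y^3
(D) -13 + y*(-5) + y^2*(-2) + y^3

Adding the polynomials and combining like terms:
(y*(-1) + y^3 - 9 + y^2*(-1)) + (-y^2 - 3*y - 4)
= y^2*(-2) - 13 + y*(-4) + y^3
C) y^2*(-2) - 13 + y*(-4) + y^3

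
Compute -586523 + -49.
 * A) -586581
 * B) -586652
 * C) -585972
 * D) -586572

-586523 + -49 = -586572
D) -586572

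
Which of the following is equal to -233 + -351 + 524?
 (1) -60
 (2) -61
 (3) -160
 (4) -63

First: -233 + -351 = -584
Then: -584 + 524 = -60
1) -60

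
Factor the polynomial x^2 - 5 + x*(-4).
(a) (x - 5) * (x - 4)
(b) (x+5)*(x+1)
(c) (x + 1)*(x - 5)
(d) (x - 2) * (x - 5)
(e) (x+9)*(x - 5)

We need to factor x^2 - 5 + x*(-4).
The factored form is (x + 1)*(x - 5).
c) (x + 1)*(x - 5)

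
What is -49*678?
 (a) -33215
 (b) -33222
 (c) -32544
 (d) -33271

-49 * 678 = -33222
b) -33222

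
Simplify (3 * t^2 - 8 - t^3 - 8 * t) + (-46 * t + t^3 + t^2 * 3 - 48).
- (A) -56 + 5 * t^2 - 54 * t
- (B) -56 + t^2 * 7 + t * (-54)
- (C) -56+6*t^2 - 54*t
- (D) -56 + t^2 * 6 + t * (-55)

Adding the polynomials and combining like terms:
(3*t^2 - 8 - t^3 - 8*t) + (-46*t + t^3 + t^2*3 - 48)
= -56+6*t^2 - 54*t
C) -56+6*t^2 - 54*t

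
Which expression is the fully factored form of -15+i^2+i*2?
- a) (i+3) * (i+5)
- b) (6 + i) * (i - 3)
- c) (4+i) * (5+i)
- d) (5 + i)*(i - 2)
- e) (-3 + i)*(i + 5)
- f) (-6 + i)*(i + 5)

We need to factor -15+i^2+i*2.
The factored form is (-3 + i)*(i + 5).
e) (-3 + i)*(i + 5)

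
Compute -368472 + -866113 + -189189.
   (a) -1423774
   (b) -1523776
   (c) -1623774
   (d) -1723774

First: -368472 + -866113 = -1234585
Then: -1234585 + -189189 = -1423774
a) -1423774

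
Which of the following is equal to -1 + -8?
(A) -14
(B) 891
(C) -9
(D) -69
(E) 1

-1 + -8 = -9
C) -9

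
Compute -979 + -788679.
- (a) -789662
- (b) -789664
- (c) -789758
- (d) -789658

-979 + -788679 = -789658
d) -789658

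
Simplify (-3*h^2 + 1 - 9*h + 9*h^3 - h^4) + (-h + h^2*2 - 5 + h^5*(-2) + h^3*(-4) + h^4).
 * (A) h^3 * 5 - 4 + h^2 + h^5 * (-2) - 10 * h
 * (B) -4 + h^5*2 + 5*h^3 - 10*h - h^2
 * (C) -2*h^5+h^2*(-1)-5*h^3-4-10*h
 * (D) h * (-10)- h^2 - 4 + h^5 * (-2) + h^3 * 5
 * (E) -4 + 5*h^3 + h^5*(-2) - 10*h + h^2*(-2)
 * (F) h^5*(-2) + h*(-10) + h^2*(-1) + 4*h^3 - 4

Adding the polynomials and combining like terms:
(-3*h^2 + 1 - 9*h + 9*h^3 - h^4) + (-h + h^2*2 - 5 + h^5*(-2) + h^3*(-4) + h^4)
= h * (-10)- h^2 - 4 + h^5 * (-2) + h^3 * 5
D) h * (-10)- h^2 - 4 + h^5 * (-2) + h^3 * 5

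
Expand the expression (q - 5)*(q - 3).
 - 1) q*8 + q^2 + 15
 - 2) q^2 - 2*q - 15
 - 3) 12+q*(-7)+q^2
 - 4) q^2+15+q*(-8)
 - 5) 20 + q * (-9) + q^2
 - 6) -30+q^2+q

Expanding (q - 5)*(q - 3):
= q^2+15+q*(-8)
4) q^2+15+q*(-8)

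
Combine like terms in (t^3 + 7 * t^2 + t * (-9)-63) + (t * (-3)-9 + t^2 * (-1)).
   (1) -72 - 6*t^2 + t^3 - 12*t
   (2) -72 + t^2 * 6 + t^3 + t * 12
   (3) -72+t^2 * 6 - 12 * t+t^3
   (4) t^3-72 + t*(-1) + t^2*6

Adding the polynomials and combining like terms:
(t^3 + 7*t^2 + t*(-9) - 63) + (t*(-3) - 9 + t^2*(-1))
= -72+t^2 * 6 - 12 * t+t^3
3) -72+t^2 * 6 - 12 * t+t^3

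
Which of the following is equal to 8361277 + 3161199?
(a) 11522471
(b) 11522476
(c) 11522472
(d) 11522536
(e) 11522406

8361277 + 3161199 = 11522476
b) 11522476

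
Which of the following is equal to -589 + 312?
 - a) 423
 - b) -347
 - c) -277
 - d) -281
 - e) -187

-589 + 312 = -277
c) -277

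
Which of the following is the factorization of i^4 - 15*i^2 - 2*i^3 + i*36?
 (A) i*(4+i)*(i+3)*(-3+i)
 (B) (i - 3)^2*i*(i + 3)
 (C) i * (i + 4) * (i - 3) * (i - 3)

We need to factor i^4 - 15*i^2 - 2*i^3 + i*36.
The factored form is i * (i + 4) * (i - 3) * (i - 3).
C) i * (i + 4) * (i - 3) * (i - 3)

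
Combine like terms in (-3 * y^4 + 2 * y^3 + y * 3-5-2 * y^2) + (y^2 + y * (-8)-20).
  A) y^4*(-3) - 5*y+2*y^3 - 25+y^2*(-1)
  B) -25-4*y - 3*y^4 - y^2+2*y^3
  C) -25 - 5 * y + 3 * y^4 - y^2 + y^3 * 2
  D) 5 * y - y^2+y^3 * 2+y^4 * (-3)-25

Adding the polynomials and combining like terms:
(-3*y^4 + 2*y^3 + y*3 - 5 - 2*y^2) + (y^2 + y*(-8) - 20)
= y^4*(-3) - 5*y+2*y^3 - 25+y^2*(-1)
A) y^4*(-3) - 5*y+2*y^3 - 25+y^2*(-1)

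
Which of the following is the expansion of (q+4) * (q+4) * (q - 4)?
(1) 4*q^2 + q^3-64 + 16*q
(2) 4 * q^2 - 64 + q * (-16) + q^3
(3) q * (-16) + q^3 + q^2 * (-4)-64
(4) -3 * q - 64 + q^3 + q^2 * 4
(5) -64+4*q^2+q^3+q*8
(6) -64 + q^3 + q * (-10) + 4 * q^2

Expanding (q+4) * (q+4) * (q - 4):
= 4 * q^2 - 64 + q * (-16) + q^3
2) 4 * q^2 - 64 + q * (-16) + q^3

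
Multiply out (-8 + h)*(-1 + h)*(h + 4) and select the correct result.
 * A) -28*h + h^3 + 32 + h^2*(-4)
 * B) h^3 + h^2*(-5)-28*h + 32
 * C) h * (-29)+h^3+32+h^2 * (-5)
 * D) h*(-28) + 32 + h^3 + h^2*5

Expanding (-8 + h)*(-1 + h)*(h + 4):
= h^3 + h^2*(-5)-28*h + 32
B) h^3 + h^2*(-5)-28*h + 32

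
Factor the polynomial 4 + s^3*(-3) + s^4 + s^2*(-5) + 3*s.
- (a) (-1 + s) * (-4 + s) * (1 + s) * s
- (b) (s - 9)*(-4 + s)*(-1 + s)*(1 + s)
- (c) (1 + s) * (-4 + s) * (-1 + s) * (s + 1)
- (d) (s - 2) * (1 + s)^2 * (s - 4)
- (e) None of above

We need to factor 4 + s^3*(-3) + s^4 + s^2*(-5) + 3*s.
The factored form is (1 + s) * (-4 + s) * (-1 + s) * (s + 1).
c) (1 + s) * (-4 + s) * (-1 + s) * (s + 1)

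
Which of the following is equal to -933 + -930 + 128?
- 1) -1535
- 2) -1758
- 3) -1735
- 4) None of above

First: -933 + -930 = -1863
Then: -1863 + 128 = -1735
3) -1735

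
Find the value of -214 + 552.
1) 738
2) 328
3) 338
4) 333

-214 + 552 = 338
3) 338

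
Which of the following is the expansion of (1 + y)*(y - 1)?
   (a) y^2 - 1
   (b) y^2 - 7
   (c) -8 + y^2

Expanding (1 + y)*(y - 1):
= y^2 - 1
a) y^2 - 1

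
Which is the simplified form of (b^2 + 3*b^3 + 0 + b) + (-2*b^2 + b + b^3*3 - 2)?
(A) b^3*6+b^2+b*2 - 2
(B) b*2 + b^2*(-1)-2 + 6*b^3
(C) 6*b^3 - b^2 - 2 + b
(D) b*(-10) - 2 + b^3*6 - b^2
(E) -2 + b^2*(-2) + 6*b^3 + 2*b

Adding the polynomials and combining like terms:
(b^2 + 3*b^3 + 0 + b) + (-2*b^2 + b + b^3*3 - 2)
= b*2 + b^2*(-1)-2 + 6*b^3
B) b*2 + b^2*(-1)-2 + 6*b^3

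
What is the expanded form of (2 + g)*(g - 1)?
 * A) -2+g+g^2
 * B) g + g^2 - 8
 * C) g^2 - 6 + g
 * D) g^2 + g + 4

Expanding (2 + g)*(g - 1):
= -2+g+g^2
A) -2+g+g^2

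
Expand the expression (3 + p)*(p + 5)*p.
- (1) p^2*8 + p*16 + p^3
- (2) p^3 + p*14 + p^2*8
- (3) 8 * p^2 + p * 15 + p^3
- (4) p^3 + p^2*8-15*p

Expanding (3 + p)*(p + 5)*p:
= 8 * p^2 + p * 15 + p^3
3) 8 * p^2 + p * 15 + p^3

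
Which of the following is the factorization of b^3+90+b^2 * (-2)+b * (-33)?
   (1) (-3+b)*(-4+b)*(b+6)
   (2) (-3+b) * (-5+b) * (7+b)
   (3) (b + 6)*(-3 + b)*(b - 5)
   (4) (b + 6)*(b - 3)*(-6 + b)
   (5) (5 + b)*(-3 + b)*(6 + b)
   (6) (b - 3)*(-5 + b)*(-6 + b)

We need to factor b^3+90+b^2 * (-2)+b * (-33).
The factored form is (b + 6)*(-3 + b)*(b - 5).
3) (b + 6)*(-3 + b)*(b - 5)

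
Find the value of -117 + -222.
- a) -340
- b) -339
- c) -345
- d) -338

-117 + -222 = -339
b) -339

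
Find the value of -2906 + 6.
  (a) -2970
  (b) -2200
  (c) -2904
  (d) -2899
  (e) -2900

-2906 + 6 = -2900
e) -2900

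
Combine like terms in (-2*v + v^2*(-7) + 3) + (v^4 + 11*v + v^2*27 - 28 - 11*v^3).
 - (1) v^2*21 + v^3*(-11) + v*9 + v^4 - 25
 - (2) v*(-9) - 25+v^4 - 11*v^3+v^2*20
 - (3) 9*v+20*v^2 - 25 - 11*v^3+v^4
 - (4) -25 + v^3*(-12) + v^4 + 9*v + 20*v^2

Adding the polynomials and combining like terms:
(-2*v + v^2*(-7) + 3) + (v^4 + 11*v + v^2*27 - 28 - 11*v^3)
= 9*v+20*v^2 - 25 - 11*v^3+v^4
3) 9*v+20*v^2 - 25 - 11*v^3+v^4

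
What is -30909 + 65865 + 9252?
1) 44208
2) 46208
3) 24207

First: -30909 + 65865 = 34956
Then: 34956 + 9252 = 44208
1) 44208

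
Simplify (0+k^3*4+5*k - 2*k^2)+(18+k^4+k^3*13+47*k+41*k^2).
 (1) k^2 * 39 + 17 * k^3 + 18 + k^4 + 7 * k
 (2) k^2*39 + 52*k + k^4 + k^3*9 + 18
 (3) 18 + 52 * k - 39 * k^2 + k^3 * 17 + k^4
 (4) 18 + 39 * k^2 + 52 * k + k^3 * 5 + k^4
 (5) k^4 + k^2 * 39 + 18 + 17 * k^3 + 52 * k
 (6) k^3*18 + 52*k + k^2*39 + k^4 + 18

Adding the polynomials and combining like terms:
(0 + k^3*4 + 5*k - 2*k^2) + (18 + k^4 + k^3*13 + 47*k + 41*k^2)
= k^4 + k^2 * 39 + 18 + 17 * k^3 + 52 * k
5) k^4 + k^2 * 39 + 18 + 17 * k^3 + 52 * k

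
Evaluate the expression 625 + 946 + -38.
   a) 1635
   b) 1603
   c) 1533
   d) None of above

First: 625 + 946 = 1571
Then: 1571 + -38 = 1533
c) 1533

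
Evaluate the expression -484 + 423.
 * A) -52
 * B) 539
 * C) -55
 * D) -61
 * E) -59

-484 + 423 = -61
D) -61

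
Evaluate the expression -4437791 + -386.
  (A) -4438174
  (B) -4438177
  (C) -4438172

-4437791 + -386 = -4438177
B) -4438177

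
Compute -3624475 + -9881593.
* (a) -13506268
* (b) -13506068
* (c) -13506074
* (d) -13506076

-3624475 + -9881593 = -13506068
b) -13506068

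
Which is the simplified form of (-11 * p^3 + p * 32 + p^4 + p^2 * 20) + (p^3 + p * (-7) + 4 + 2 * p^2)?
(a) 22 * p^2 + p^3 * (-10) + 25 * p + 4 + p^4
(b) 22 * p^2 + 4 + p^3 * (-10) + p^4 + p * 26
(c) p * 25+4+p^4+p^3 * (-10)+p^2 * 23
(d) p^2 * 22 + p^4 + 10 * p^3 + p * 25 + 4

Adding the polynomials and combining like terms:
(-11*p^3 + p*32 + p^4 + p^2*20) + (p^3 + p*(-7) + 4 + 2*p^2)
= 22 * p^2 + p^3 * (-10) + 25 * p + 4 + p^4
a) 22 * p^2 + p^3 * (-10) + 25 * p + 4 + p^4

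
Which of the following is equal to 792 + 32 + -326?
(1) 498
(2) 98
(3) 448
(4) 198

First: 792 + 32 = 824
Then: 824 + -326 = 498
1) 498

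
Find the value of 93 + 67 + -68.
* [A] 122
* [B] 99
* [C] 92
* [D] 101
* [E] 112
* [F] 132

First: 93 + 67 = 160
Then: 160 + -68 = 92
C) 92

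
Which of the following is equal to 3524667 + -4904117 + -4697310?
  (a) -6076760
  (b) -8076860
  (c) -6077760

First: 3524667 + -4904117 = -1379450
Then: -1379450 + -4697310 = -6076760
a) -6076760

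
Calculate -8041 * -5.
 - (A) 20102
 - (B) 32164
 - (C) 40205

-8041 * -5 = 40205
C) 40205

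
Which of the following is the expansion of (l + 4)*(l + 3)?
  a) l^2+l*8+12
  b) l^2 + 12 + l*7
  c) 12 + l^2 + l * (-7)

Expanding (l + 4)*(l + 3):
= l^2 + 12 + l*7
b) l^2 + 12 + l*7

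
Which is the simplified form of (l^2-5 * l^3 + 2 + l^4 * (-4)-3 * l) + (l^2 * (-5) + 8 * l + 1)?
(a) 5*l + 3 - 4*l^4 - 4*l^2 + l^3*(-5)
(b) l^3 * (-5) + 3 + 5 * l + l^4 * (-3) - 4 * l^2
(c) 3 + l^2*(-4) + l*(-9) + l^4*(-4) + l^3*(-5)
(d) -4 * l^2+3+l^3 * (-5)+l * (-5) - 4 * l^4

Adding the polynomials and combining like terms:
(l^2 - 5*l^3 + 2 + l^4*(-4) - 3*l) + (l^2*(-5) + 8*l + 1)
= 5*l + 3 - 4*l^4 - 4*l^2 + l^3*(-5)
a) 5*l + 3 - 4*l^4 - 4*l^2 + l^3*(-5)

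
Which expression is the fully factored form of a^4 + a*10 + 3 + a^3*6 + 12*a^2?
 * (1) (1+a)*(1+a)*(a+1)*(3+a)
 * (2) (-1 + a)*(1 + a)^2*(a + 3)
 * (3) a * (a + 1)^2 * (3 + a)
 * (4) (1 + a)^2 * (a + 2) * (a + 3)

We need to factor a^4 + a*10 + 3 + a^3*6 + 12*a^2.
The factored form is (1+a)*(1+a)*(a+1)*(3+a).
1) (1+a)*(1+a)*(a+1)*(3+a)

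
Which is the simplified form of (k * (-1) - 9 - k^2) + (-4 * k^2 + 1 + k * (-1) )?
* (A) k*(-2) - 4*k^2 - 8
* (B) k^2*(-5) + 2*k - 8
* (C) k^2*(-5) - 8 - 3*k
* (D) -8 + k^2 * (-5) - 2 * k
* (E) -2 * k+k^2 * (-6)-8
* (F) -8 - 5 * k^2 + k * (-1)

Adding the polynomials and combining like terms:
(k*(-1) - 9 - k^2) + (-4*k^2 + 1 + k*(-1))
= -8 + k^2 * (-5) - 2 * k
D) -8 + k^2 * (-5) - 2 * k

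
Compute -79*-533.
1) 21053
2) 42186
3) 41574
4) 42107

-79 * -533 = 42107
4) 42107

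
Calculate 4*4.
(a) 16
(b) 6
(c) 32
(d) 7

4 * 4 = 16
a) 16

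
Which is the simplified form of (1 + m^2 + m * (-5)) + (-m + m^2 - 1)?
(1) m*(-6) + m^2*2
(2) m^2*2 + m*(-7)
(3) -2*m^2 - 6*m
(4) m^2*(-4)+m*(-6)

Adding the polynomials and combining like terms:
(1 + m^2 + m*(-5)) + (-m + m^2 - 1)
= m*(-6) + m^2*2
1) m*(-6) + m^2*2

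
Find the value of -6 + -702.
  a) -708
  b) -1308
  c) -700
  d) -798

-6 + -702 = -708
a) -708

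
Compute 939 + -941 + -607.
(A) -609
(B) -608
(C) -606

First: 939 + -941 = -2
Then: -2 + -607 = -609
A) -609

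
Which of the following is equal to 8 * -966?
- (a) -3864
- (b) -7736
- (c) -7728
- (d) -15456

8 * -966 = -7728
c) -7728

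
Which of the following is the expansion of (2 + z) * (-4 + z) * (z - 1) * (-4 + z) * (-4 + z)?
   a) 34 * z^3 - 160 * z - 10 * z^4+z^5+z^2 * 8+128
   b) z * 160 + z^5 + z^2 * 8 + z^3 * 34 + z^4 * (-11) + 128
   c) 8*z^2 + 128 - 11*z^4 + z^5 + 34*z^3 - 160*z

Expanding (2 + z) * (-4 + z) * (z - 1) * (-4 + z) * (-4 + z):
= 8*z^2 + 128 - 11*z^4 + z^5 + 34*z^3 - 160*z
c) 8*z^2 + 128 - 11*z^4 + z^5 + 34*z^3 - 160*z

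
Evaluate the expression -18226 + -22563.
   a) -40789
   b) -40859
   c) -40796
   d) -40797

-18226 + -22563 = -40789
a) -40789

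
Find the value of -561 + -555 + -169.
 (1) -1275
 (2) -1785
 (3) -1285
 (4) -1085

First: -561 + -555 = -1116
Then: -1116 + -169 = -1285
3) -1285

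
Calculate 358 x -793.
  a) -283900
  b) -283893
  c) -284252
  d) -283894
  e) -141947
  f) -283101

358 * -793 = -283894
d) -283894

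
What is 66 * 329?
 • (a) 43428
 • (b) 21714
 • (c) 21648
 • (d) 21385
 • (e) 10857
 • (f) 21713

66 * 329 = 21714
b) 21714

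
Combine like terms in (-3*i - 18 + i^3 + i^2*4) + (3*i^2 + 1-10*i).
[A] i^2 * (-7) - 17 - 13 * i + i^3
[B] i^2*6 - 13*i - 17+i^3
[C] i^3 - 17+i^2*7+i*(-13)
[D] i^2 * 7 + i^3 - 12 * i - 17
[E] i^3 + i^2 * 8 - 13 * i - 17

Adding the polynomials and combining like terms:
(-3*i - 18 + i^3 + i^2*4) + (3*i^2 + 1 - 10*i)
= i^3 - 17+i^2*7+i*(-13)
C) i^3 - 17+i^2*7+i*(-13)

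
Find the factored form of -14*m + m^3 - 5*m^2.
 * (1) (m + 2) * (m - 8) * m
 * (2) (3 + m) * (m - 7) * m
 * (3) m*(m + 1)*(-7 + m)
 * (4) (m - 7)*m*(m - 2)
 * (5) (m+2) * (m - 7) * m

We need to factor -14*m + m^3 - 5*m^2.
The factored form is (m+2) * (m - 7) * m.
5) (m+2) * (m - 7) * m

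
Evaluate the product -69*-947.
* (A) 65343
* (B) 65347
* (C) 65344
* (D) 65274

-69 * -947 = 65343
A) 65343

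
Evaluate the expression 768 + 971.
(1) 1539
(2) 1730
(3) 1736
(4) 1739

768 + 971 = 1739
4) 1739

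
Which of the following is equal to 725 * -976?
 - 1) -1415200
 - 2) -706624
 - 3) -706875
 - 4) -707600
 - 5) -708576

725 * -976 = -707600
4) -707600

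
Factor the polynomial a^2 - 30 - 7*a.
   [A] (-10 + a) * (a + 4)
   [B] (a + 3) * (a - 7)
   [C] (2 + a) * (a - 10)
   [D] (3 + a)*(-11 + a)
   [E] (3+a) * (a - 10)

We need to factor a^2 - 30 - 7*a.
The factored form is (3+a) * (a - 10).
E) (3+a) * (a - 10)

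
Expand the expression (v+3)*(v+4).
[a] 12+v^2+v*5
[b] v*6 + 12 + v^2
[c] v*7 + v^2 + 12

Expanding (v+3)*(v+4):
= v*7 + v^2 + 12
c) v*7 + v^2 + 12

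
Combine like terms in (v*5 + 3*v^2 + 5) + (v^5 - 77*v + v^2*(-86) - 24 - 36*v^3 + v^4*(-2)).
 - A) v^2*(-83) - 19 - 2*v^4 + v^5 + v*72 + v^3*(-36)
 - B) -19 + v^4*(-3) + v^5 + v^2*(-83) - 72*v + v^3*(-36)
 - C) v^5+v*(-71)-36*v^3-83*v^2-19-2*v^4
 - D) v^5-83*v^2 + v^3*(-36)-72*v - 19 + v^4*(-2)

Adding the polynomials and combining like terms:
(v*5 + 3*v^2 + 5) + (v^5 - 77*v + v^2*(-86) - 24 - 36*v^3 + v^4*(-2))
= v^5-83*v^2 + v^3*(-36)-72*v - 19 + v^4*(-2)
D) v^5-83*v^2 + v^3*(-36)-72*v - 19 + v^4*(-2)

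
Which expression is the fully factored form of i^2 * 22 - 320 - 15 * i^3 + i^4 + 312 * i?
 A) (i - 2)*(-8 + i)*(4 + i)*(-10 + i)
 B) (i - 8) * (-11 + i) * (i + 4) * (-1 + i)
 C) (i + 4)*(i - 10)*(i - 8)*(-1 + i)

We need to factor i^2 * 22 - 320 - 15 * i^3 + i^4 + 312 * i.
The factored form is (i + 4)*(i - 10)*(i - 8)*(-1 + i).
C) (i + 4)*(i - 10)*(i - 8)*(-1 + i)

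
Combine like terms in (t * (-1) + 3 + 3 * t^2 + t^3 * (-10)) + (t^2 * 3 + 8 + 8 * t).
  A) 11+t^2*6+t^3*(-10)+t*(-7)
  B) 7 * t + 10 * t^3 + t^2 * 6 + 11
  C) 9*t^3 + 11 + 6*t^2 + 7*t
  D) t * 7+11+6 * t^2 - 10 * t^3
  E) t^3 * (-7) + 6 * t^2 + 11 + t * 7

Adding the polynomials and combining like terms:
(t*(-1) + 3 + 3*t^2 + t^3*(-10)) + (t^2*3 + 8 + 8*t)
= t * 7+11+6 * t^2 - 10 * t^3
D) t * 7+11+6 * t^2 - 10 * t^3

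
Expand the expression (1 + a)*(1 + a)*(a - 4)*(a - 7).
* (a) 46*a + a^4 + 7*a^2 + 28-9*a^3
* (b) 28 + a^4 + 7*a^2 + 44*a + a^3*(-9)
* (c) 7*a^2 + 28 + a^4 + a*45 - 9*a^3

Expanding (1 + a)*(1 + a)*(a - 4)*(a - 7):
= 7*a^2 + 28 + a^4 + a*45 - 9*a^3
c) 7*a^2 + 28 + a^4 + a*45 - 9*a^3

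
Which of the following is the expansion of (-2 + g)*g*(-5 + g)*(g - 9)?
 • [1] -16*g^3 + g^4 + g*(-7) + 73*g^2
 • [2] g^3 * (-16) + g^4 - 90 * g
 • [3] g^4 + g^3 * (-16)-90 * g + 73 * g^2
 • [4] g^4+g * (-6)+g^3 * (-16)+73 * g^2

Expanding (-2 + g)*g*(-5 + g)*(g - 9):
= g^4 + g^3 * (-16)-90 * g + 73 * g^2
3) g^4 + g^3 * (-16)-90 * g + 73 * g^2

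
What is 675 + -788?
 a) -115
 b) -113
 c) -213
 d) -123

675 + -788 = -113
b) -113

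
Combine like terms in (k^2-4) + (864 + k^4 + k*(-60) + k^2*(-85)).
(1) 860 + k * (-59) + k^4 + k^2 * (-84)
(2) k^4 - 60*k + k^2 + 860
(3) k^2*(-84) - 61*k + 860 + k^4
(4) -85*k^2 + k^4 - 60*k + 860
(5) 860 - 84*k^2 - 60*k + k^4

Adding the polynomials and combining like terms:
(k^2 - 4) + (864 + k^4 + k*(-60) + k^2*(-85))
= 860 - 84*k^2 - 60*k + k^4
5) 860 - 84*k^2 - 60*k + k^4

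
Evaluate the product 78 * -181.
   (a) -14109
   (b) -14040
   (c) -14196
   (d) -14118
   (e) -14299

78 * -181 = -14118
d) -14118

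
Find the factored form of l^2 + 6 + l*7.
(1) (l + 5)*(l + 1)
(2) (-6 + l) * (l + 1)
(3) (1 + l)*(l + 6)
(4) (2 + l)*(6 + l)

We need to factor l^2 + 6 + l*7.
The factored form is (1 + l)*(l + 6).
3) (1 + l)*(l + 6)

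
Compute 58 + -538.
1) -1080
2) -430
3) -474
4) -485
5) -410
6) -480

58 + -538 = -480
6) -480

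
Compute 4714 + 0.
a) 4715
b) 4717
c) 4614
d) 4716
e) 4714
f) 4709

4714 + 0 = 4714
e) 4714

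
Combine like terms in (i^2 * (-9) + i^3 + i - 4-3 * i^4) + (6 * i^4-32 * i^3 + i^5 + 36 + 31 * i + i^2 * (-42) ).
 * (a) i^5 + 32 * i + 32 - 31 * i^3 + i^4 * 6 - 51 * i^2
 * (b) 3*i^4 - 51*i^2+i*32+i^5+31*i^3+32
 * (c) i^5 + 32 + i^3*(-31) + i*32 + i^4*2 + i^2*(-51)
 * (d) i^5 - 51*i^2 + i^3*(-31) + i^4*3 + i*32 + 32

Adding the polynomials and combining like terms:
(i^2*(-9) + i^3 + i - 4 - 3*i^4) + (6*i^4 - 32*i^3 + i^5 + 36 + 31*i + i^2*(-42))
= i^5 - 51*i^2 + i^3*(-31) + i^4*3 + i*32 + 32
d) i^5 - 51*i^2 + i^3*(-31) + i^4*3 + i*32 + 32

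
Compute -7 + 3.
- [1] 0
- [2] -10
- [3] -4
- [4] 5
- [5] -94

-7 + 3 = -4
3) -4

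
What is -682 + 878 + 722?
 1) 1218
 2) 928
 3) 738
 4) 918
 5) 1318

First: -682 + 878 = 196
Then: 196 + 722 = 918
4) 918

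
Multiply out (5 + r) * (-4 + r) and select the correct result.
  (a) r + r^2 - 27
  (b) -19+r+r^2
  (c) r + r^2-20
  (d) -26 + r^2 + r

Expanding (5 + r) * (-4 + r):
= r + r^2-20
c) r + r^2-20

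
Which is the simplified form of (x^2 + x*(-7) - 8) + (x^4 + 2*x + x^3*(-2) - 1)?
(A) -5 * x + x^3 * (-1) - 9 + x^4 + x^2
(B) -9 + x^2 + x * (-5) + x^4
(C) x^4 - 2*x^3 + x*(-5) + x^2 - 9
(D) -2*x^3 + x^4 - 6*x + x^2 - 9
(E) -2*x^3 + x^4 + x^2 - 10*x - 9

Adding the polynomials and combining like terms:
(x^2 + x*(-7) - 8) + (x^4 + 2*x + x^3*(-2) - 1)
= x^4 - 2*x^3 + x*(-5) + x^2 - 9
C) x^4 - 2*x^3 + x*(-5) + x^2 - 9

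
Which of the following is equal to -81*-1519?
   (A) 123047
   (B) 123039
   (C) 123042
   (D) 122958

-81 * -1519 = 123039
B) 123039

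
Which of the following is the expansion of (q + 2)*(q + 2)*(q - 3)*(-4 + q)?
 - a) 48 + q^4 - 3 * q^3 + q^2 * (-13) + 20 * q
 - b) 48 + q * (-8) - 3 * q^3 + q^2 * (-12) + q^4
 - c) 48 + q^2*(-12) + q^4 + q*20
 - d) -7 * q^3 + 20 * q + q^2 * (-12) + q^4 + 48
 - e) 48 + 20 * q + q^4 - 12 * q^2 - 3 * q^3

Expanding (q + 2)*(q + 2)*(q - 3)*(-4 + q):
= 48 + 20 * q + q^4 - 12 * q^2 - 3 * q^3
e) 48 + 20 * q + q^4 - 12 * q^2 - 3 * q^3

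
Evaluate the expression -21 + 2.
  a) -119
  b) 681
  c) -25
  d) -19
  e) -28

-21 + 2 = -19
d) -19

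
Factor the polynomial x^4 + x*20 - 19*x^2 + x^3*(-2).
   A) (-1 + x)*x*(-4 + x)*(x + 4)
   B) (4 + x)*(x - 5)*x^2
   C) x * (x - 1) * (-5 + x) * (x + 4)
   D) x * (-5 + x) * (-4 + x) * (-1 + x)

We need to factor x^4 + x*20 - 19*x^2 + x^3*(-2).
The factored form is x * (x - 1) * (-5 + x) * (x + 4).
C) x * (x - 1) * (-5 + x) * (x + 4)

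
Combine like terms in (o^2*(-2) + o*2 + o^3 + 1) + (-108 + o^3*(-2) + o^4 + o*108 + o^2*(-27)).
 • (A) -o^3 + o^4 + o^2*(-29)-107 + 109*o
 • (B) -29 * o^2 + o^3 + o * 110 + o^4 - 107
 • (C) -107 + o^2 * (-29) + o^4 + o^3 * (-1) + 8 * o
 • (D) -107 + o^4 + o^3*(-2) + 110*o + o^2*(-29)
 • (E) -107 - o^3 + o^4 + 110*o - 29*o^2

Adding the polynomials and combining like terms:
(o^2*(-2) + o*2 + o^3 + 1) + (-108 + o^3*(-2) + o^4 + o*108 + o^2*(-27))
= -107 - o^3 + o^4 + 110*o - 29*o^2
E) -107 - o^3 + o^4 + 110*o - 29*o^2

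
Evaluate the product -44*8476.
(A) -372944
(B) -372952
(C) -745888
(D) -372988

-44 * 8476 = -372944
A) -372944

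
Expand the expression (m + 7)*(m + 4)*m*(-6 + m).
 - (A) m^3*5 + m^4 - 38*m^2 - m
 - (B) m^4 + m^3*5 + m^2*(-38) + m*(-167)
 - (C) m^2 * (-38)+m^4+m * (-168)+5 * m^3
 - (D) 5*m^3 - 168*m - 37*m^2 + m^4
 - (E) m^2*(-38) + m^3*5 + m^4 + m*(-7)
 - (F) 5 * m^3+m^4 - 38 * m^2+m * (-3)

Expanding (m + 7)*(m + 4)*m*(-6 + m):
= m^2 * (-38)+m^4+m * (-168)+5 * m^3
C) m^2 * (-38)+m^4+m * (-168)+5 * m^3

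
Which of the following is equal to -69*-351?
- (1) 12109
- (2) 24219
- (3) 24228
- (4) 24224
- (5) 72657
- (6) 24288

-69 * -351 = 24219
2) 24219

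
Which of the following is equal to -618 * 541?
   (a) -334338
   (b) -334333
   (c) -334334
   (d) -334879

-618 * 541 = -334338
a) -334338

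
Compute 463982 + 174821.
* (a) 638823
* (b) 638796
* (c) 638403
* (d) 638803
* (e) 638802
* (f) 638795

463982 + 174821 = 638803
d) 638803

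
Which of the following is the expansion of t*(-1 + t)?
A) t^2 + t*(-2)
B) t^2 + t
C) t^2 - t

Expanding t*(-1 + t):
= t^2 - t
C) t^2 - t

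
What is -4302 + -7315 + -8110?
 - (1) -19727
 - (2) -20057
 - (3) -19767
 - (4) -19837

First: -4302 + -7315 = -11617
Then: -11617 + -8110 = -19727
1) -19727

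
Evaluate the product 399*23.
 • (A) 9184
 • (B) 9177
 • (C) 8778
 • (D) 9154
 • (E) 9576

399 * 23 = 9177
B) 9177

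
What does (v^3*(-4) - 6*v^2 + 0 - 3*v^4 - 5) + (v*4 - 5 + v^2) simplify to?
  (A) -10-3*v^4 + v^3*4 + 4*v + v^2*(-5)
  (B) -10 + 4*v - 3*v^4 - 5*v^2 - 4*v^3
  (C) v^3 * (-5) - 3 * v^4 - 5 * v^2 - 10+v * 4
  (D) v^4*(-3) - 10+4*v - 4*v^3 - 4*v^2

Adding the polynomials and combining like terms:
(v^3*(-4) - 6*v^2 + 0 - 3*v^4 - 5) + (v*4 - 5 + v^2)
= -10 + 4*v - 3*v^4 - 5*v^2 - 4*v^3
B) -10 + 4*v - 3*v^4 - 5*v^2 - 4*v^3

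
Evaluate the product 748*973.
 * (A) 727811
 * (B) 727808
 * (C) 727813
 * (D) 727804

748 * 973 = 727804
D) 727804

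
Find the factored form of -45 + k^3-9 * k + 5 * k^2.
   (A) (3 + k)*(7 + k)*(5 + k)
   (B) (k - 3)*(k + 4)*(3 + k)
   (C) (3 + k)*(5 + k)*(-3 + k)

We need to factor -45 + k^3-9 * k + 5 * k^2.
The factored form is (3 + k)*(5 + k)*(-3 + k).
C) (3 + k)*(5 + k)*(-3 + k)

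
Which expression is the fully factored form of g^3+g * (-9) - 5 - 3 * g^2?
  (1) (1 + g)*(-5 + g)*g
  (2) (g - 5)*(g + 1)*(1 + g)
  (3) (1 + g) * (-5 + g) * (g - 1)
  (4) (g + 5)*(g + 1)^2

We need to factor g^3+g * (-9) - 5 - 3 * g^2.
The factored form is (g - 5)*(g + 1)*(1 + g).
2) (g - 5)*(g + 1)*(1 + g)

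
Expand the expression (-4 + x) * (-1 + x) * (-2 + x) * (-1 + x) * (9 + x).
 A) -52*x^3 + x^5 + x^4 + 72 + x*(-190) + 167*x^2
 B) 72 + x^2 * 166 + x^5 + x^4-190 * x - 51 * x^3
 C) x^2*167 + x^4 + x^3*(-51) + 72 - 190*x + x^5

Expanding (-4 + x) * (-1 + x) * (-2 + x) * (-1 + x) * (9 + x):
= x^2*167 + x^4 + x^3*(-51) + 72 - 190*x + x^5
C) x^2*167 + x^4 + x^3*(-51) + 72 - 190*x + x^5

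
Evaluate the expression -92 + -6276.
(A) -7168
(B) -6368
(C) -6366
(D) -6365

-92 + -6276 = -6368
B) -6368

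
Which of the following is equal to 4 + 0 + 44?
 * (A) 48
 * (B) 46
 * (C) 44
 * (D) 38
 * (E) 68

First: 4 + 0 = 4
Then: 4 + 44 = 48
A) 48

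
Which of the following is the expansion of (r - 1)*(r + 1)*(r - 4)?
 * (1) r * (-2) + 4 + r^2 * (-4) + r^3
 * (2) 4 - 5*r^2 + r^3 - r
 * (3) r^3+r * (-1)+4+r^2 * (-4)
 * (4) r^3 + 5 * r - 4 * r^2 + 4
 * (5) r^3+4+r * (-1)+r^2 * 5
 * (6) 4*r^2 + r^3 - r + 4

Expanding (r - 1)*(r + 1)*(r - 4):
= r^3+r * (-1)+4+r^2 * (-4)
3) r^3+r * (-1)+4+r^2 * (-4)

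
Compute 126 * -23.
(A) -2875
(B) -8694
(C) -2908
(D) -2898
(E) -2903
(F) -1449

126 * -23 = -2898
D) -2898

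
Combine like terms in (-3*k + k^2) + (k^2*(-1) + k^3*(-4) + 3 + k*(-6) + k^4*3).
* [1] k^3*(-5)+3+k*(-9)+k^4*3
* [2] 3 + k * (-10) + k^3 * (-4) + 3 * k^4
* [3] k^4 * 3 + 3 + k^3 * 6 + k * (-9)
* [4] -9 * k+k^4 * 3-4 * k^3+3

Adding the polynomials and combining like terms:
(-3*k + k^2) + (k^2*(-1) + k^3*(-4) + 3 + k*(-6) + k^4*3)
= -9 * k+k^4 * 3-4 * k^3+3
4) -9 * k+k^4 * 3-4 * k^3+3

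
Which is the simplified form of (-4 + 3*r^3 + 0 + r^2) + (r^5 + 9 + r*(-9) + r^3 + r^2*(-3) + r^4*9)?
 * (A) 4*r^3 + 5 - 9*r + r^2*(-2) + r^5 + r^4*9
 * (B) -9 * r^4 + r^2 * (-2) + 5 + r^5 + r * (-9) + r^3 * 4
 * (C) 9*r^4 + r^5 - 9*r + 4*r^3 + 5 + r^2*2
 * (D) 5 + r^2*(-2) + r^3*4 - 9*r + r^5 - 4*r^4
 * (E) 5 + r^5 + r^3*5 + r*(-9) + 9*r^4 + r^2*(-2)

Adding the polynomials and combining like terms:
(-4 + 3*r^3 + 0 + r^2) + (r^5 + 9 + r*(-9) + r^3 + r^2*(-3) + r^4*9)
= 4*r^3 + 5 - 9*r + r^2*(-2) + r^5 + r^4*9
A) 4*r^3 + 5 - 9*r + r^2*(-2) + r^5 + r^4*9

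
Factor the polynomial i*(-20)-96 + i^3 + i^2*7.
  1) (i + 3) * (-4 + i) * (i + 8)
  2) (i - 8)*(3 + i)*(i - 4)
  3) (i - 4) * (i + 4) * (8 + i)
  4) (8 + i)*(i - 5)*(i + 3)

We need to factor i*(-20)-96 + i^3 + i^2*7.
The factored form is (i + 3) * (-4 + i) * (i + 8).
1) (i + 3) * (-4 + i) * (i + 8)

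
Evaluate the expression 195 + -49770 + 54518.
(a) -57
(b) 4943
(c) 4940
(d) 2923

First: 195 + -49770 = -49575
Then: -49575 + 54518 = 4943
b) 4943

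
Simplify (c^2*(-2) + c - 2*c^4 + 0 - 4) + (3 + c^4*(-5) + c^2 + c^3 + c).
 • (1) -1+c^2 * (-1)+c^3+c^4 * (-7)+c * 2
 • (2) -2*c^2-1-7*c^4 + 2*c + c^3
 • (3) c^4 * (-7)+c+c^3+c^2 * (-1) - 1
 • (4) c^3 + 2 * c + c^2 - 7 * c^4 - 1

Adding the polynomials and combining like terms:
(c^2*(-2) + c - 2*c^4 + 0 - 4) + (3 + c^4*(-5) + c^2 + c^3 + c)
= -1+c^2 * (-1)+c^3+c^4 * (-7)+c * 2
1) -1+c^2 * (-1)+c^3+c^4 * (-7)+c * 2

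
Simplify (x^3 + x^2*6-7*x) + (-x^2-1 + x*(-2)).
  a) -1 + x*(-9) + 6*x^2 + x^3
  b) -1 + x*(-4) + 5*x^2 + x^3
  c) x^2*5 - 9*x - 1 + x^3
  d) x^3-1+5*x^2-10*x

Adding the polynomials and combining like terms:
(x^3 + x^2*6 - 7*x) + (-x^2 - 1 + x*(-2))
= x^2*5 - 9*x - 1 + x^3
c) x^2*5 - 9*x - 1 + x^3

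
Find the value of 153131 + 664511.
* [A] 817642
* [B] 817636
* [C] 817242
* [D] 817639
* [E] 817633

153131 + 664511 = 817642
A) 817642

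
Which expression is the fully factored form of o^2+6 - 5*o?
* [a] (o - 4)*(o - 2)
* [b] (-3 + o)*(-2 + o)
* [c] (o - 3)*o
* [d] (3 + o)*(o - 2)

We need to factor o^2+6 - 5*o.
The factored form is (-3 + o)*(-2 + o).
b) (-3 + o)*(-2 + o)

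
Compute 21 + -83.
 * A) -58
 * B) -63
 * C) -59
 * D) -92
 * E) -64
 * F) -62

21 + -83 = -62
F) -62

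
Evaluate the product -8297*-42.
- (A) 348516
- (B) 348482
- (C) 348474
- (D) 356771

-8297 * -42 = 348474
C) 348474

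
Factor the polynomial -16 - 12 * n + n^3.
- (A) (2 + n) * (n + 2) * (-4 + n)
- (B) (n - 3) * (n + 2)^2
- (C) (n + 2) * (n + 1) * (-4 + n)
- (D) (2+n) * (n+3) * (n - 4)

We need to factor -16 - 12 * n + n^3.
The factored form is (2 + n) * (n + 2) * (-4 + n).
A) (2 + n) * (n + 2) * (-4 + n)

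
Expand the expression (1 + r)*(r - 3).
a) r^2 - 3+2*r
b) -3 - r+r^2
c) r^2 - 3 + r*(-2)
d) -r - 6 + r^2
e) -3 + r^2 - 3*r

Expanding (1 + r)*(r - 3):
= r^2 - 3 + r*(-2)
c) r^2 - 3 + r*(-2)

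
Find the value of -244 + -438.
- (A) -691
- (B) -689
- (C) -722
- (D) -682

-244 + -438 = -682
D) -682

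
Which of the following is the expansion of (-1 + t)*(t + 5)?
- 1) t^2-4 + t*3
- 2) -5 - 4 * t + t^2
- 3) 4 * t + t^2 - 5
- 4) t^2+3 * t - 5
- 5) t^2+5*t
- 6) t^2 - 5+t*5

Expanding (-1 + t)*(t + 5):
= 4 * t + t^2 - 5
3) 4 * t + t^2 - 5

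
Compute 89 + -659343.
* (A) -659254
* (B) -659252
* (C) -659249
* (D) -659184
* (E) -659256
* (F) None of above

89 + -659343 = -659254
A) -659254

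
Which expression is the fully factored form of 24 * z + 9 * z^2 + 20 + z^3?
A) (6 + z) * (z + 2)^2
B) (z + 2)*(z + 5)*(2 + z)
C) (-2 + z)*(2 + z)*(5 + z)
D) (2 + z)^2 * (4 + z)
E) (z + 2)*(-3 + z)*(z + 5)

We need to factor 24 * z + 9 * z^2 + 20 + z^3.
The factored form is (z + 2)*(z + 5)*(2 + z).
B) (z + 2)*(z + 5)*(2 + z)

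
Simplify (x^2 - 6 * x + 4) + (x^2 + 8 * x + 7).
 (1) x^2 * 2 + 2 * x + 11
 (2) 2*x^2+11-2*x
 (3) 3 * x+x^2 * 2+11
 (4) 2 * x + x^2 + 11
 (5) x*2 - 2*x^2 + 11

Adding the polynomials and combining like terms:
(x^2 - 6*x + 4) + (x^2 + 8*x + 7)
= x^2 * 2 + 2 * x + 11
1) x^2 * 2 + 2 * x + 11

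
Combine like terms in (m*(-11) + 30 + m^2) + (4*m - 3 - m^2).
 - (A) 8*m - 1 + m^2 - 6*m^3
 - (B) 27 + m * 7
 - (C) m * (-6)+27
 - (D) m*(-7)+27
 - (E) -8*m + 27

Adding the polynomials and combining like terms:
(m*(-11) + 30 + m^2) + (4*m - 3 - m^2)
= m*(-7)+27
D) m*(-7)+27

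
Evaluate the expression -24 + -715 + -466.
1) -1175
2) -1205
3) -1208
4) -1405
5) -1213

First: -24 + -715 = -739
Then: -739 + -466 = -1205
2) -1205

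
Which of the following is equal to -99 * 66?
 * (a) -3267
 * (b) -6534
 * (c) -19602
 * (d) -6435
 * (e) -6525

-99 * 66 = -6534
b) -6534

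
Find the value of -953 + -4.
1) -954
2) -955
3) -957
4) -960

-953 + -4 = -957
3) -957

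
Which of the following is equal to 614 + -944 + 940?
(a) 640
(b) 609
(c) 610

First: 614 + -944 = -330
Then: -330 + 940 = 610
c) 610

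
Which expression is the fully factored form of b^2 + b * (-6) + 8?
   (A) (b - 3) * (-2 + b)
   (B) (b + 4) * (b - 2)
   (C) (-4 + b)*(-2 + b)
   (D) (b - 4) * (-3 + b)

We need to factor b^2 + b * (-6) + 8.
The factored form is (-4 + b)*(-2 + b).
C) (-4 + b)*(-2 + b)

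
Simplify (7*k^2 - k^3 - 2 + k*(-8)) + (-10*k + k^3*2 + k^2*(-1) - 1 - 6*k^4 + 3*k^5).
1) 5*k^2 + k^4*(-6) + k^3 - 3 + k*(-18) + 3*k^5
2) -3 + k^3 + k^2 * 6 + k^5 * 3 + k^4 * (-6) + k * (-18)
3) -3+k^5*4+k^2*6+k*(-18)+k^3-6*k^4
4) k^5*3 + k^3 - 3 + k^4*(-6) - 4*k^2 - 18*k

Adding the polynomials and combining like terms:
(7*k^2 - k^3 - 2 + k*(-8)) + (-10*k + k^3*2 + k^2*(-1) - 1 - 6*k^4 + 3*k^5)
= -3 + k^3 + k^2 * 6 + k^5 * 3 + k^4 * (-6) + k * (-18)
2) -3 + k^3 + k^2 * 6 + k^5 * 3 + k^4 * (-6) + k * (-18)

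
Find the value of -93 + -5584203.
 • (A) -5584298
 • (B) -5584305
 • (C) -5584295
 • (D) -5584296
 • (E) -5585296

-93 + -5584203 = -5584296
D) -5584296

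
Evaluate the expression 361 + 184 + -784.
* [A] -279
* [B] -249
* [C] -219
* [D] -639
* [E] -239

First: 361 + 184 = 545
Then: 545 + -784 = -239
E) -239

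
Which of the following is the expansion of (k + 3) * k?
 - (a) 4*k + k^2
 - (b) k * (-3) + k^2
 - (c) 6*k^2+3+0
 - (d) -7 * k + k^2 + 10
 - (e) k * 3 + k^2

Expanding (k + 3) * k:
= k * 3 + k^2
e) k * 3 + k^2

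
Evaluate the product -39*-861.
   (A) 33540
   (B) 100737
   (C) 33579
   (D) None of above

-39 * -861 = 33579
C) 33579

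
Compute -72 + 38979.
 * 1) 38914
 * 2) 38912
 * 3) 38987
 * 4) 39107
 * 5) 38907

-72 + 38979 = 38907
5) 38907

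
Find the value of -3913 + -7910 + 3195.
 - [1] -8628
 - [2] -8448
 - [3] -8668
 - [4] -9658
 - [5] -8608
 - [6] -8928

First: -3913 + -7910 = -11823
Then: -11823 + 3195 = -8628
1) -8628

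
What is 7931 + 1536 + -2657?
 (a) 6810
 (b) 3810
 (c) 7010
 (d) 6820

First: 7931 + 1536 = 9467
Then: 9467 + -2657 = 6810
a) 6810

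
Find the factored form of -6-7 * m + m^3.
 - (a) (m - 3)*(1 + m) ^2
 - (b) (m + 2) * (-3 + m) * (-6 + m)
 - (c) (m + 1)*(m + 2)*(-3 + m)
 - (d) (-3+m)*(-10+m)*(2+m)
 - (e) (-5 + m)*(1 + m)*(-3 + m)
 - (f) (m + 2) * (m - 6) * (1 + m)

We need to factor -6-7 * m + m^3.
The factored form is (m + 1)*(m + 2)*(-3 + m).
c) (m + 1)*(m + 2)*(-3 + m)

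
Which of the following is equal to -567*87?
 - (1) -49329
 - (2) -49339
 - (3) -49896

-567 * 87 = -49329
1) -49329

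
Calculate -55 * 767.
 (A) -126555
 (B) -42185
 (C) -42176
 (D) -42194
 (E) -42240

-55 * 767 = -42185
B) -42185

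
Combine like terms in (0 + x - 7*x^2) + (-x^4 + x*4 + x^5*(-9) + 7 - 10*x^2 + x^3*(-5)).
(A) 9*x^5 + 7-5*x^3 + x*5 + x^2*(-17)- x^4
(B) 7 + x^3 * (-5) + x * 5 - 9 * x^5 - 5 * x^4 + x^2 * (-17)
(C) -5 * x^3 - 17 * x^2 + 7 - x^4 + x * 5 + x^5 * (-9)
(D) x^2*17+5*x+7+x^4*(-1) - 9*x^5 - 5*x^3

Adding the polynomials and combining like terms:
(0 + x - 7*x^2) + (-x^4 + x*4 + x^5*(-9) + 7 - 10*x^2 + x^3*(-5))
= -5 * x^3 - 17 * x^2 + 7 - x^4 + x * 5 + x^5 * (-9)
C) -5 * x^3 - 17 * x^2 + 7 - x^4 + x * 5 + x^5 * (-9)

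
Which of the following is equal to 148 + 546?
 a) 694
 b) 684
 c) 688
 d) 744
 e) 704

148 + 546 = 694
a) 694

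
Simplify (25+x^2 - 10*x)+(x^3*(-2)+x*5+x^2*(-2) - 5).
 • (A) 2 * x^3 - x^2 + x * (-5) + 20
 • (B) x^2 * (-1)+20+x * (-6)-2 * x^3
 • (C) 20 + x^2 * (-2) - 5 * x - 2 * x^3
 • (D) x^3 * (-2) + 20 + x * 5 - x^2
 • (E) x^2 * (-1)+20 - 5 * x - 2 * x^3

Adding the polynomials and combining like terms:
(25 + x^2 - 10*x) + (x^3*(-2) + x*5 + x^2*(-2) - 5)
= x^2 * (-1)+20 - 5 * x - 2 * x^3
E) x^2 * (-1)+20 - 5 * x - 2 * x^3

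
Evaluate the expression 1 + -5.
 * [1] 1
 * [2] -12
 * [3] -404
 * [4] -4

1 + -5 = -4
4) -4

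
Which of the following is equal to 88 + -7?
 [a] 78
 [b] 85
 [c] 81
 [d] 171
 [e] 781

88 + -7 = 81
c) 81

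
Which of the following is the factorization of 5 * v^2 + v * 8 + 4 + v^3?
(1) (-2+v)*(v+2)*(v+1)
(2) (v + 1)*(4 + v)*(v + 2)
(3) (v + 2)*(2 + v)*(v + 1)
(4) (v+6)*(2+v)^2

We need to factor 5 * v^2 + v * 8 + 4 + v^3.
The factored form is (v + 2)*(2 + v)*(v + 1).
3) (v + 2)*(2 + v)*(v + 1)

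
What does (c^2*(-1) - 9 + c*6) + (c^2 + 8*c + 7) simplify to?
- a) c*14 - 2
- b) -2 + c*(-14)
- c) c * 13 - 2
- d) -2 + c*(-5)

Adding the polynomials and combining like terms:
(c^2*(-1) - 9 + c*6) + (c^2 + 8*c + 7)
= c*14 - 2
a) c*14 - 2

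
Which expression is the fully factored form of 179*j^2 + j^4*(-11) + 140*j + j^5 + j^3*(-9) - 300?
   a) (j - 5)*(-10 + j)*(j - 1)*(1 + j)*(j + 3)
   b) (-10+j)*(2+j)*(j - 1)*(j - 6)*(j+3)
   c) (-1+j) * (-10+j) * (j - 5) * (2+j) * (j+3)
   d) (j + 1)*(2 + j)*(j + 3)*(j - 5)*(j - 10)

We need to factor 179*j^2 + j^4*(-11) + 140*j + j^5 + j^3*(-9) - 300.
The factored form is (-1+j) * (-10+j) * (j - 5) * (2+j) * (j+3).
c) (-1+j) * (-10+j) * (j - 5) * (2+j) * (j+3)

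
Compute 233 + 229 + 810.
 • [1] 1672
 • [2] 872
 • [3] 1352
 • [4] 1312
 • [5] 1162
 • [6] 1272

First: 233 + 229 = 462
Then: 462 + 810 = 1272
6) 1272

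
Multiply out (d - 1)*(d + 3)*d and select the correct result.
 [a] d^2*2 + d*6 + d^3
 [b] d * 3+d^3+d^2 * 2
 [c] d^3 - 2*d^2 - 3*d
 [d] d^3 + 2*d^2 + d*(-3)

Expanding (d - 1)*(d + 3)*d:
= d^3 + 2*d^2 + d*(-3)
d) d^3 + 2*d^2 + d*(-3)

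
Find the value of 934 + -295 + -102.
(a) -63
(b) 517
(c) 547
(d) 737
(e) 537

First: 934 + -295 = 639
Then: 639 + -102 = 537
e) 537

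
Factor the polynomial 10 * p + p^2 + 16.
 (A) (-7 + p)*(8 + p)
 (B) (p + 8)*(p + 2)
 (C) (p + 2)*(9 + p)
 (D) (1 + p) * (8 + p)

We need to factor 10 * p + p^2 + 16.
The factored form is (p + 8)*(p + 2).
B) (p + 8)*(p + 2)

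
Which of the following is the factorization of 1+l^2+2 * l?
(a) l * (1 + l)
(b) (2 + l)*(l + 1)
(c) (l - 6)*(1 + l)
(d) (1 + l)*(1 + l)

We need to factor 1+l^2+2 * l.
The factored form is (1 + l)*(1 + l).
d) (1 + l)*(1 + l)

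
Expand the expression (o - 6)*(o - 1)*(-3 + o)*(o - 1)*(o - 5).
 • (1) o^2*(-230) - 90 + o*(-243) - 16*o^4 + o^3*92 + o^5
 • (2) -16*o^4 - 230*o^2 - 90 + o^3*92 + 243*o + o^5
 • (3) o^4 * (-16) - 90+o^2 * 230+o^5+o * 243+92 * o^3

Expanding (o - 6)*(o - 1)*(-3 + o)*(o - 1)*(o - 5):
= -16*o^4 - 230*o^2 - 90 + o^3*92 + 243*o + o^5
2) -16*o^4 - 230*o^2 - 90 + o^3*92 + 243*o + o^5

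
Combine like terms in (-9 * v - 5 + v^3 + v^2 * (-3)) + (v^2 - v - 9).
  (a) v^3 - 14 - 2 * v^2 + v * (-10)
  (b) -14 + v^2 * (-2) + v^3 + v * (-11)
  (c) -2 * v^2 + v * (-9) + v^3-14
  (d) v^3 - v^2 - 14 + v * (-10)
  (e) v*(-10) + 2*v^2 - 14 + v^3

Adding the polynomials and combining like terms:
(-9*v - 5 + v^3 + v^2*(-3)) + (v^2 - v - 9)
= v^3 - 14 - 2 * v^2 + v * (-10)
a) v^3 - 14 - 2 * v^2 + v * (-10)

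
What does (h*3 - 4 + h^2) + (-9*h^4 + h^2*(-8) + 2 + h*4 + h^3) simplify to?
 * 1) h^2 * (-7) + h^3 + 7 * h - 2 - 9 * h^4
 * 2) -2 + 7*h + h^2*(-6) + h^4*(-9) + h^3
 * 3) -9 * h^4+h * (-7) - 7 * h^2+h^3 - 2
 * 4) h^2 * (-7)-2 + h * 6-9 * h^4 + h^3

Adding the polynomials and combining like terms:
(h*3 - 4 + h^2) + (-9*h^4 + h^2*(-8) + 2 + h*4 + h^3)
= h^2 * (-7) + h^3 + 7 * h - 2 - 9 * h^4
1) h^2 * (-7) + h^3 + 7 * h - 2 - 9 * h^4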